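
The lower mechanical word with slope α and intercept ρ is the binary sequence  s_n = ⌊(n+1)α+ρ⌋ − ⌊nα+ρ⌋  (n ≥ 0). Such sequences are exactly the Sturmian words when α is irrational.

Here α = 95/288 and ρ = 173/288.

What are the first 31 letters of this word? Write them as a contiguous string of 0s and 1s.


n=0: ⌊(1·95+173)/288⌋ − ⌊(0·95+173)/288⌋ = ⌊268/288⌋ − ⌊173/288⌋ = 0 − 0 = 0
n=1: ⌊(2·95+173)/288⌋ − ⌊(1·95+173)/288⌋ = ⌊363/288⌋ − ⌊268/288⌋ = 1 − 0 = 1
n=2: ⌊(3·95+173)/288⌋ − ⌊(2·95+173)/288⌋ = ⌊458/288⌋ − ⌊363/288⌋ = 1 − 1 = 0
n=3: ⌊(4·95+173)/288⌋ − ⌊(3·95+173)/288⌋ = ⌊553/288⌋ − ⌊458/288⌋ = 1 − 1 = 0
n=4: ⌊(5·95+173)/288⌋ − ⌊(4·95+173)/288⌋ = ⌊648/288⌋ − ⌊553/288⌋ = 2 − 1 = 1
n=5: ⌊(6·95+173)/288⌋ − ⌊(5·95+173)/288⌋ = ⌊743/288⌋ − ⌊648/288⌋ = 2 − 2 = 0
n=6: ⌊(7·95+173)/288⌋ − ⌊(6·95+173)/288⌋ = ⌊838/288⌋ − ⌊743/288⌋ = 2 − 2 = 0
n=7: ⌊(8·95+173)/288⌋ − ⌊(7·95+173)/288⌋ = ⌊933/288⌋ − ⌊838/288⌋ = 3 − 2 = 1
n=8: ⌊(9·95+173)/288⌋ − ⌊(8·95+173)/288⌋ = ⌊1028/288⌋ − ⌊933/288⌋ = 3 − 3 = 0
n=9: ⌊(10·95+173)/288⌋ − ⌊(9·95+173)/288⌋ = ⌊1123/288⌋ − ⌊1028/288⌋ = 3 − 3 = 0
n=10: ⌊(11·95+173)/288⌋ − ⌊(10·95+173)/288⌋ = ⌊1218/288⌋ − ⌊1123/288⌋ = 4 − 3 = 1
n=11: ⌊(12·95+173)/288⌋ − ⌊(11·95+173)/288⌋ = ⌊1313/288⌋ − ⌊1218/288⌋ = 4 − 4 = 0
n=12: ⌊(13·95+173)/288⌋ − ⌊(12·95+173)/288⌋ = ⌊1408/288⌋ − ⌊1313/288⌋ = 4 − 4 = 0
n=13: ⌊(14·95+173)/288⌋ − ⌊(13·95+173)/288⌋ = ⌊1503/288⌋ − ⌊1408/288⌋ = 5 − 4 = 1
n=14: ⌊(15·95+173)/288⌋ − ⌊(14·95+173)/288⌋ = ⌊1598/288⌋ − ⌊1503/288⌋ = 5 − 5 = 0
n=15: ⌊(16·95+173)/288⌋ − ⌊(15·95+173)/288⌋ = ⌊1693/288⌋ − ⌊1598/288⌋ = 5 − 5 = 0
n=16: ⌊(17·95+173)/288⌋ − ⌊(16·95+173)/288⌋ = ⌊1788/288⌋ − ⌊1693/288⌋ = 6 − 5 = 1
n=17: ⌊(18·95+173)/288⌋ − ⌊(17·95+173)/288⌋ = ⌊1883/288⌋ − ⌊1788/288⌋ = 6 − 6 = 0
n=18: ⌊(19·95+173)/288⌋ − ⌊(18·95+173)/288⌋ = ⌊1978/288⌋ − ⌊1883/288⌋ = 6 − 6 = 0
n=19: ⌊(20·95+173)/288⌋ − ⌊(19·95+173)/288⌋ = ⌊2073/288⌋ − ⌊1978/288⌋ = 7 − 6 = 1
n=20: ⌊(21·95+173)/288⌋ − ⌊(20·95+173)/288⌋ = ⌊2168/288⌋ − ⌊2073/288⌋ = 7 − 7 = 0
n=21: ⌊(22·95+173)/288⌋ − ⌊(21·95+173)/288⌋ = ⌊2263/288⌋ − ⌊2168/288⌋ = 7 − 7 = 0
n=22: ⌊(23·95+173)/288⌋ − ⌊(22·95+173)/288⌋ = ⌊2358/288⌋ − ⌊2263/288⌋ = 8 − 7 = 1
n=23: ⌊(24·95+173)/288⌋ − ⌊(23·95+173)/288⌋ = ⌊2453/288⌋ − ⌊2358/288⌋ = 8 − 8 = 0
n=24: ⌊(25·95+173)/288⌋ − ⌊(24·95+173)/288⌋ = ⌊2548/288⌋ − ⌊2453/288⌋ = 8 − 8 = 0
n=25: ⌊(26·95+173)/288⌋ − ⌊(25·95+173)/288⌋ = ⌊2643/288⌋ − ⌊2548/288⌋ = 9 − 8 = 1
n=26: ⌊(27·95+173)/288⌋ − ⌊(26·95+173)/288⌋ = ⌊2738/288⌋ − ⌊2643/288⌋ = 9 − 9 = 0
n=27: ⌊(28·95+173)/288⌋ − ⌊(27·95+173)/288⌋ = ⌊2833/288⌋ − ⌊2738/288⌋ = 9 − 9 = 0
n=28: ⌊(29·95+173)/288⌋ − ⌊(28·95+173)/288⌋ = ⌊2928/288⌋ − ⌊2833/288⌋ = 10 − 9 = 1
n=29: ⌊(30·95+173)/288⌋ − ⌊(29·95+173)/288⌋ = ⌊3023/288⌋ − ⌊2928/288⌋ = 10 − 10 = 0
n=30: ⌊(31·95+173)/288⌋ − ⌊(30·95+173)/288⌋ = ⌊3118/288⌋ − ⌊3023/288⌋ = 10 − 10 = 0

0100100100100100100100100100100


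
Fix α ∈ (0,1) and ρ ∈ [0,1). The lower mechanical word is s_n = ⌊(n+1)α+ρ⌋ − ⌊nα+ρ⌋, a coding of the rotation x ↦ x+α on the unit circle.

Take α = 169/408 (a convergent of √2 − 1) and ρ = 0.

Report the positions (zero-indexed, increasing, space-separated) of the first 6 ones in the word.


2 4 7 9 12 14

n=0: ⌊169/408⌋−⌊0/408⌋ = 0−0 = 0
n=1: ⌊338/408⌋−⌊169/408⌋ = 0−0 = 0
n=2: ⌊507/408⌋−⌊338/408⌋ = 1−0 = 1  ← one
n=3: ⌊676/408⌋−⌊507/408⌋ = 1−1 = 0
n=4: ⌊845/408⌋−⌊676/408⌋ = 2−1 = 1  ← one
n=5: ⌊1014/408⌋−⌊845/408⌋ = 2−2 = 0
n=6: ⌊1183/408⌋−⌊1014/408⌋ = 2−2 = 0
n=7: ⌊1352/408⌋−⌊1183/408⌋ = 3−2 = 1  ← one
n=8: ⌊1521/408⌋−⌊1352/408⌋ = 3−3 = 0
n=9: ⌊1690/408⌋−⌊1521/408⌋ = 4−3 = 1  ← one
n=10: ⌊1859/408⌋−⌊1690/408⌋ = 4−4 = 0
n=11: ⌊2028/408⌋−⌊1859/408⌋ = 4−4 = 0
n=12: ⌊2197/408⌋−⌊2028/408⌋ = 5−4 = 1  ← one
n=13: ⌊2366/408⌋−⌊2197/408⌋ = 5−5 = 0
n=14: ⌊2535/408⌋−⌊2366/408⌋ = 6−5 = 1  ← one
positions of the first 6 ones: 2 4 7 9 12 14


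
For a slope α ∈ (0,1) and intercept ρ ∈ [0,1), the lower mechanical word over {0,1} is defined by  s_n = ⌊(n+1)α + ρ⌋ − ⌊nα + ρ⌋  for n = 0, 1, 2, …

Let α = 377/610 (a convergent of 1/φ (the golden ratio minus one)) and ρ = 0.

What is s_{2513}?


(n+1)α + ρ = (2514·377) / 610 = 947778/610
nα + ρ     = (2513·377) / 610 = 947401/610
⌊947778/610⌋ = 1553,  ⌊947401/610⌋ = 1553
s_{2513} = 1553 − 1553 = 0

0


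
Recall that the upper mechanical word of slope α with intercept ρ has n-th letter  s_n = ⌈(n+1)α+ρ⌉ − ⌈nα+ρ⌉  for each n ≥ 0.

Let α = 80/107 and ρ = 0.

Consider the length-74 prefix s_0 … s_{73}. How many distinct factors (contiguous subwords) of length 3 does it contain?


t_n = ⌈(n·80)/107⌉ for n = 0 … 74:
  n=0…9: ⌈0/107⌉=0 ⌈80/107⌉=1 ⌈160/107⌉=2 ⌈240/107⌉=3 ⌈320/107⌉=3 ⌈400/107⌉=4 ⌈480/107⌉=5 ⌈560/107⌉=6 ⌈640/107⌉=6 ⌈720/107⌉=7
  n=10…19: ⌈800/107⌉=8 ⌈880/107⌉=9 ⌈960/107⌉=9 ⌈1040/107⌉=10 ⌈1120/107⌉=11 ⌈1200/107⌉=12 ⌈1280/107⌉=12 ⌈1360/107⌉=13 ⌈1440/107⌉=14 ⌈1520/107⌉=15
  n=20…29: ⌈1600/107⌉=15 ⌈1680/107⌉=16 ⌈1760/107⌉=17 ⌈1840/107⌉=18 ⌈1920/107⌉=18 ⌈2000/107⌉=19 ⌈2080/107⌉=20 ⌈2160/107⌉=21 ⌈2240/107⌉=21 ⌈2320/107⌉=22
  n=30…39: ⌈2400/107⌉=23 ⌈2480/107⌉=24 ⌈2560/107⌉=24 ⌈2640/107⌉=25 ⌈2720/107⌉=26 ⌈2800/107⌉=27 ⌈2880/107⌉=27 ⌈2960/107⌉=28 ⌈3040/107⌉=29 ⌈3120/107⌉=30
  n=40…49: ⌈3200/107⌉=30 ⌈3280/107⌉=31 ⌈3360/107⌉=32 ⌈3440/107⌉=33 ⌈3520/107⌉=33 ⌈3600/107⌉=34 ⌈3680/107⌉=35 ⌈3760/107⌉=36 ⌈3840/107⌉=36 ⌈3920/107⌉=37
  n=50…59: ⌈4000/107⌉=38 ⌈4080/107⌉=39 ⌈4160/107⌉=39 ⌈4240/107⌉=40 ⌈4320/107⌉=41 ⌈4400/107⌉=42 ⌈4480/107⌉=42 ⌈4560/107⌉=43 ⌈4640/107⌉=44 ⌈4720/107⌉=45
  n=60…69: ⌈4800/107⌉=45 ⌈4880/107⌉=46 ⌈4960/107⌉=47 ⌈5040/107⌉=48 ⌈5120/107⌉=48 ⌈5200/107⌉=49 ⌈5280/107⌉=50 ⌈5360/107⌉=51 ⌈5440/107⌉=51 ⌈5520/107⌉=52
  n=70…74: ⌈5600/107⌉=53 ⌈5680/107⌉=54 ⌈5760/107⌉=54 ⌈5840/107⌉=55 ⌈5920/107⌉=56
s_n = t_(n+1) − t_n for n = 0 … 73 gives
prefix = 11101110111011101110111011101110111011101110111011101110111011101110111011
slide a length-3 window over [0..2] … [71..73] (72 windows); first occurrence of each distinct factor:
  [  0..  2] 111
  [  1..  3] 110
  [  2..  4] 101
  [  3..  5] 011
  (the other 68 windows repeat one of these)
distinct factors: {011, 101, 110, 111}
count = 4  (Sturmian bound for length 3 is 4)

4


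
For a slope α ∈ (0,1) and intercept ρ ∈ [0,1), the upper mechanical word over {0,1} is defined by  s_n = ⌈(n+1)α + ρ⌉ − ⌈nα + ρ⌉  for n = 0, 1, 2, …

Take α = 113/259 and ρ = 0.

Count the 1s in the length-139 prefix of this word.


#1s = Σ_{n=0}^{138} s_n = Σ_{n=0}^{138} (⌈(n+1)α+ρ⌉ − ⌈nα+ρ⌉)
the sum telescopes: every ⌈nα+ρ⌉ with 0 < n < 139 appears once with + and once with −, leaving ⌈139α+ρ⌉ − ⌈0·α+ρ⌉
139α + ρ = (139·113) / 259 = 15707/259
ρ = 0/259
⌈15707/259⌉ = 61,  ⌈0/259⌉ = 0
#1s = 61 − 0 = 61

61


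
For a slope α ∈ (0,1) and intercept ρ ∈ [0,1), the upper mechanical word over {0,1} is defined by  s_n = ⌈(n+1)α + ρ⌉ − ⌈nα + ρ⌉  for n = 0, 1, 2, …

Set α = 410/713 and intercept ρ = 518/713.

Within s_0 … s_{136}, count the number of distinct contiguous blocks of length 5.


6

t_n = ⌈(n·410+518)/713⌉ for n = 0 … 137:
  n=0…9: ⌈518/713⌉=1 ⌈928/713⌉=2 ⌈1338/713⌉=2 ⌈1748/713⌉=3 ⌈2158/713⌉=4 ⌈2568/713⌉=4 ⌈2978/713⌉=5 ⌈3388/713⌉=5 ⌈3798/713⌉=6 ⌈4208/713⌉=6
  n=10…19: ⌈4618/713⌉=7 ⌈5028/713⌉=8 ⌈5438/713⌉=8 ⌈5848/713⌉=9 ⌈6258/713⌉=9 ⌈6668/713⌉=10 ⌈7078/713⌉=10 ⌈7488/713⌉=11 ⌈7898/713⌉=12 ⌈8308/713⌉=12
  n=20…29: ⌈8718/713⌉=13 ⌈9128/713⌉=13 ⌈9538/713⌉=14 ⌈9948/713⌉=14 ⌈10358/713⌉=15 ⌈10768/713⌉=16 ⌈11178/713⌉=16 ⌈11588/713⌉=17 ⌈11998/713⌉=17 ⌈12408/713⌉=18
  n=30…39: ⌈12818/713⌉=18 ⌈13228/713⌉=19 ⌈13638/713⌉=20 ⌈14048/713⌉=20 ⌈14458/713⌉=21 ⌈14868/713⌉=21 ⌈15278/713⌉=22 ⌈15688/713⌉=23 ⌈16098/713⌉=23 ⌈16508/713⌉=24
  n=40…49: ⌈16918/713⌉=24 ⌈17328/713⌉=25 ⌈17738/713⌉=25 ⌈18148/713⌉=26 ⌈18558/713⌉=27 ⌈18968/713⌉=27 ⌈19378/713⌉=28 ⌈19788/713⌉=28 ⌈20198/713⌉=29 ⌈20608/713⌉=29
  n=50…59: ⌈21018/713⌉=30 ⌈21428/713⌉=31 ⌈21838/713⌉=31 ⌈22248/713⌉=32 ⌈22658/713⌉=32 ⌈23068/713⌉=33 ⌈23478/713⌉=33 ⌈23888/713⌉=34 ⌈24298/713⌉=35 ⌈24708/713⌉=35
  n=60…69: ⌈25118/713⌉=36 ⌈25528/713⌉=36 ⌈25938/713⌉=37 ⌈26348/713⌉=37 ⌈26758/713⌉=38 ⌈27168/713⌉=39 ⌈27578/713⌉=39 ⌈27988/713⌉=40 ⌈28398/713⌉=40 ⌈28808/713⌉=41
  n=70…79: ⌈29218/713⌉=41 ⌈29628/713⌉=42 ⌈30038/713⌉=43 ⌈30448/713⌉=43 ⌈30858/713⌉=44 ⌈31268/713⌉=44 ⌈31678/713⌉=45 ⌈32088/713⌉=46 ⌈32498/713⌉=46 ⌈32908/713⌉=47
  n=80…89: ⌈33318/713⌉=47 ⌈33728/713⌉=48 ⌈34138/713⌉=48 ⌈34548/713⌉=49 ⌈34958/713⌉=50 ⌈35368/713⌉=50 ⌈35778/713⌉=51 ⌈36188/713⌉=51 ⌈36598/713⌉=52 ⌈37008/713⌉=52
  n=90…99: ⌈37418/713⌉=53 ⌈37828/713⌉=54 ⌈38238/713⌉=54 ⌈38648/713⌉=55 ⌈39058/713⌉=55 ⌈39468/713⌉=56 ⌈39878/713⌉=56 ⌈40288/713⌉=57 ⌈40698/713⌉=58 ⌈41108/713⌉=58
  n=100…109: ⌈41518/713⌉=59 ⌈41928/713⌉=59 ⌈42338/713⌉=60 ⌈42748/713⌉=60 ⌈43158/713⌉=61 ⌈43568/713⌉=62 ⌈43978/713⌉=62 ⌈44388/713⌉=63 ⌈44798/713⌉=63 ⌈45208/713⌉=64
  n=110…119: ⌈45618/713⌉=64 ⌈46028/713⌉=65 ⌈46438/713⌉=66 ⌈46848/713⌉=66 ⌈47258/713⌉=67 ⌈47668/713⌉=67 ⌈48078/713⌉=68 ⌈48488/713⌉=69 ⌈48898/713⌉=69 ⌈49308/713⌉=70
  n=120…129: ⌈49718/713⌉=70 ⌈50128/713⌉=71 ⌈50538/713⌉=71 ⌈50948/713⌉=72 ⌈51358/713⌉=73 ⌈51768/713⌉=73 ⌈52178/713⌉=74 ⌈52588/713⌉=74 ⌈52998/713⌉=75 ⌈53408/713⌉=75
  n=130…137: ⌈53818/713⌉=76 ⌈54228/713⌉=77 ⌈54638/713⌉=77 ⌈55048/713⌉=78 ⌈55458/713⌉=78 ⌈55868/713⌉=79 ⌈56278/713⌉=79 ⌈56688/713⌉=80
s_n = t_(n+1) − t_n for n = 0 … 136 gives
prefix = 10110101011010101101010110101011010110101011010101101010110101011010101101011010101101010110101011010101101010110101101010110101011010101
slide a length-5 window over [0..4] … [132..136] (133 windows); first occurrence of each distinct factor:
  [  0..  4] 10110
  [  1..  5] 01101
  [  2..  6] 11010
  [  3..  7] 10101
  [  4..  8] 01010
  [  6.. 10] 01011
  (the other 127 windows repeat one of these)
distinct factors: {01010, 01011, 01101, 10101, 10110, 11010}
count = 6  (Sturmian bound for length 5 is 6)


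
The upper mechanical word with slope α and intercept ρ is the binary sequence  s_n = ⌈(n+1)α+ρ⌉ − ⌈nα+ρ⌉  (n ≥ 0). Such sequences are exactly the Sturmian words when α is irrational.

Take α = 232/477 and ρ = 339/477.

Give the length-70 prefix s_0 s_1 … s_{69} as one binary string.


n=0: ⌈(1·232+339)/477⌉ − ⌈(0·232+339)/477⌉ = ⌈571/477⌉ − ⌈339/477⌉ = 2 − 1 = 1
n=1: ⌈(2·232+339)/477⌉ − ⌈(1·232+339)/477⌉ = ⌈803/477⌉ − ⌈571/477⌉ = 2 − 2 = 0
n=2: ⌈(3·232+339)/477⌉ − ⌈(2·232+339)/477⌉ = ⌈1035/477⌉ − ⌈803/477⌉ = 3 − 2 = 1
n=3: ⌈(4·232+339)/477⌉ − ⌈(3·232+339)/477⌉ = ⌈1267/477⌉ − ⌈1035/477⌉ = 3 − 3 = 0
n=4: ⌈(5·232+339)/477⌉ − ⌈(4·232+339)/477⌉ = ⌈1499/477⌉ − ⌈1267/477⌉ = 4 − 3 = 1
n=5: ⌈(6·232+339)/477⌉ − ⌈(5·232+339)/477⌉ = ⌈1731/477⌉ − ⌈1499/477⌉ = 4 − 4 = 0
n=6: ⌈(7·232+339)/477⌉ − ⌈(6·232+339)/477⌉ = ⌈1963/477⌉ − ⌈1731/477⌉ = 5 − 4 = 1
n=7: ⌈(8·232+339)/477⌉ − ⌈(7·232+339)/477⌉ = ⌈2195/477⌉ − ⌈1963/477⌉ = 5 − 5 = 0
n=8: ⌈(9·232+339)/477⌉ − ⌈(8·232+339)/477⌉ = ⌈2427/477⌉ − ⌈2195/477⌉ = 6 − 5 = 1
n=9: ⌈(10·232+339)/477⌉ − ⌈(9·232+339)/477⌉ = ⌈2659/477⌉ − ⌈2427/477⌉ = 6 − 6 = 0
n=10: ⌈(11·232+339)/477⌉ − ⌈(10·232+339)/477⌉ = ⌈2891/477⌉ − ⌈2659/477⌉ = 7 − 6 = 1
n=11: ⌈(12·232+339)/477⌉ − ⌈(11·232+339)/477⌉ = ⌈3123/477⌉ − ⌈2891/477⌉ = 7 − 7 = 0
n=12: ⌈(13·232+339)/477⌉ − ⌈(12·232+339)/477⌉ = ⌈3355/477⌉ − ⌈3123/477⌉ = 8 − 7 = 1
n=13: ⌈(14·232+339)/477⌉ − ⌈(13·232+339)/477⌉ = ⌈3587/477⌉ − ⌈3355/477⌉ = 8 − 8 = 0
n=14: ⌈(15·232+339)/477⌉ − ⌈(14·232+339)/477⌉ = ⌈3819/477⌉ − ⌈3587/477⌉ = 9 − 8 = 1
n=15: ⌈(16·232+339)/477⌉ − ⌈(15·232+339)/477⌉ = ⌈4051/477⌉ − ⌈3819/477⌉ = 9 − 9 = 0
n=16: ⌈(17·232+339)/477⌉ − ⌈(16·232+339)/477⌉ = ⌈4283/477⌉ − ⌈4051/477⌉ = 9 − 9 = 0
n=17: ⌈(18·232+339)/477⌉ − ⌈(17·232+339)/477⌉ = ⌈4515/477⌉ − ⌈4283/477⌉ = 10 − 9 = 1
n=18: ⌈(19·232+339)/477⌉ − ⌈(18·232+339)/477⌉ = ⌈4747/477⌉ − ⌈4515/477⌉ = 10 − 10 = 0
n=19: ⌈(20·232+339)/477⌉ − ⌈(19·232+339)/477⌉ = ⌈4979/477⌉ − ⌈4747/477⌉ = 11 − 10 = 1
n=20: ⌈(21·232+339)/477⌉ − ⌈(20·232+339)/477⌉ = ⌈5211/477⌉ − ⌈4979/477⌉ = 11 − 11 = 0
n=21: ⌈(22·232+339)/477⌉ − ⌈(21·232+339)/477⌉ = ⌈5443/477⌉ − ⌈5211/477⌉ = 12 − 11 = 1
n=22: ⌈(23·232+339)/477⌉ − ⌈(22·232+339)/477⌉ = ⌈5675/477⌉ − ⌈5443/477⌉ = 12 − 12 = 0
n=23: ⌈(24·232+339)/477⌉ − ⌈(23·232+339)/477⌉ = ⌈5907/477⌉ − ⌈5675/477⌉ = 13 − 12 = 1
n=24: ⌈(25·232+339)/477⌉ − ⌈(24·232+339)/477⌉ = ⌈6139/477⌉ − ⌈5907/477⌉ = 13 − 13 = 0
n=25: ⌈(26·232+339)/477⌉ − ⌈(25·232+339)/477⌉ = ⌈6371/477⌉ − ⌈6139/477⌉ = 14 − 13 = 1
n=26: ⌈(27·232+339)/477⌉ − ⌈(26·232+339)/477⌉ = ⌈6603/477⌉ − ⌈6371/477⌉ = 14 − 14 = 0
n=27: ⌈(28·232+339)/477⌉ − ⌈(27·232+339)/477⌉ = ⌈6835/477⌉ − ⌈6603/477⌉ = 15 − 14 = 1
n=28: ⌈(29·232+339)/477⌉ − ⌈(28·232+339)/477⌉ = ⌈7067/477⌉ − ⌈6835/477⌉ = 15 − 15 = 0
n=29: ⌈(30·232+339)/477⌉ − ⌈(29·232+339)/477⌉ = ⌈7299/477⌉ − ⌈7067/477⌉ = 16 − 15 = 1
n=30: ⌈(31·232+339)/477⌉ − ⌈(30·232+339)/477⌉ = ⌈7531/477⌉ − ⌈7299/477⌉ = 16 − 16 = 0
n=31: ⌈(32·232+339)/477⌉ − ⌈(31·232+339)/477⌉ = ⌈7763/477⌉ − ⌈7531/477⌉ = 17 − 16 = 1
n=32: ⌈(33·232+339)/477⌉ − ⌈(32·232+339)/477⌉ = ⌈7995/477⌉ − ⌈7763/477⌉ = 17 − 17 = 0
n=33: ⌈(34·232+339)/477⌉ − ⌈(33·232+339)/477⌉ = ⌈8227/477⌉ − ⌈7995/477⌉ = 18 − 17 = 1
n=34: ⌈(35·232+339)/477⌉ − ⌈(34·232+339)/477⌉ = ⌈8459/477⌉ − ⌈8227/477⌉ = 18 − 18 = 0
n=35: ⌈(36·232+339)/477⌉ − ⌈(35·232+339)/477⌉ = ⌈8691/477⌉ − ⌈8459/477⌉ = 19 − 18 = 1
n=36: ⌈(37·232+339)/477⌉ − ⌈(36·232+339)/477⌉ = ⌈8923/477⌉ − ⌈8691/477⌉ = 19 − 19 = 0
n=37: ⌈(38·232+339)/477⌉ − ⌈(37·232+339)/477⌉ = ⌈9155/477⌉ − ⌈8923/477⌉ = 20 − 19 = 1
n=38: ⌈(39·232+339)/477⌉ − ⌈(38·232+339)/477⌉ = ⌈9387/477⌉ − ⌈9155/477⌉ = 20 − 20 = 0
n=39: ⌈(40·232+339)/477⌉ − ⌈(39·232+339)/477⌉ = ⌈9619/477⌉ − ⌈9387/477⌉ = 21 − 20 = 1
n=40: ⌈(41·232+339)/477⌉ − ⌈(40·232+339)/477⌉ = ⌈9851/477⌉ − ⌈9619/477⌉ = 21 − 21 = 0
n=41: ⌈(42·232+339)/477⌉ − ⌈(41·232+339)/477⌉ = ⌈10083/477⌉ − ⌈9851/477⌉ = 22 − 21 = 1
n=42: ⌈(43·232+339)/477⌉ − ⌈(42·232+339)/477⌉ = ⌈10315/477⌉ − ⌈10083/477⌉ = 22 − 22 = 0
n=43: ⌈(44·232+339)/477⌉ − ⌈(43·232+339)/477⌉ = ⌈10547/477⌉ − ⌈10315/477⌉ = 23 − 22 = 1
n=44: ⌈(45·232+339)/477⌉ − ⌈(44·232+339)/477⌉ = ⌈10779/477⌉ − ⌈10547/477⌉ = 23 − 23 = 0
n=45: ⌈(46·232+339)/477⌉ − ⌈(45·232+339)/477⌉ = ⌈11011/477⌉ − ⌈10779/477⌉ = 24 − 23 = 1
n=46: ⌈(47·232+339)/477⌉ − ⌈(46·232+339)/477⌉ = ⌈11243/477⌉ − ⌈11011/477⌉ = 24 − 24 = 0
n=47: ⌈(48·232+339)/477⌉ − ⌈(47·232+339)/477⌉ = ⌈11475/477⌉ − ⌈11243/477⌉ = 25 − 24 = 1
n=48: ⌈(49·232+339)/477⌉ − ⌈(48·232+339)/477⌉ = ⌈11707/477⌉ − ⌈11475/477⌉ = 25 − 25 = 0
n=49: ⌈(50·232+339)/477⌉ − ⌈(49·232+339)/477⌉ = ⌈11939/477⌉ − ⌈11707/477⌉ = 26 − 25 = 1
n=50: ⌈(51·232+339)/477⌉ − ⌈(50·232+339)/477⌉ = ⌈12171/477⌉ − ⌈11939/477⌉ = 26 − 26 = 0
n=51: ⌈(52·232+339)/477⌉ − ⌈(51·232+339)/477⌉ = ⌈12403/477⌉ − ⌈12171/477⌉ = 27 − 26 = 1
n=52: ⌈(53·232+339)/477⌉ − ⌈(52·232+339)/477⌉ = ⌈12635/477⌉ − ⌈12403/477⌉ = 27 − 27 = 0
n=53: ⌈(54·232+339)/477⌉ − ⌈(53·232+339)/477⌉ = ⌈12867/477⌉ − ⌈12635/477⌉ = 27 − 27 = 0
n=54: ⌈(55·232+339)/477⌉ − ⌈(54·232+339)/477⌉ = ⌈13099/477⌉ − ⌈12867/477⌉ = 28 − 27 = 1
n=55: ⌈(56·232+339)/477⌉ − ⌈(55·232+339)/477⌉ = ⌈13331/477⌉ − ⌈13099/477⌉ = 28 − 28 = 0
n=56: ⌈(57·232+339)/477⌉ − ⌈(56·232+339)/477⌉ = ⌈13563/477⌉ − ⌈13331/477⌉ = 29 − 28 = 1
n=57: ⌈(58·232+339)/477⌉ − ⌈(57·232+339)/477⌉ = ⌈13795/477⌉ − ⌈13563/477⌉ = 29 − 29 = 0
n=58: ⌈(59·232+339)/477⌉ − ⌈(58·232+339)/477⌉ = ⌈14027/477⌉ − ⌈13795/477⌉ = 30 − 29 = 1
n=59: ⌈(60·232+339)/477⌉ − ⌈(59·232+339)/477⌉ = ⌈14259/477⌉ − ⌈14027/477⌉ = 30 − 30 = 0
n=60: ⌈(61·232+339)/477⌉ − ⌈(60·232+339)/477⌉ = ⌈14491/477⌉ − ⌈14259/477⌉ = 31 − 30 = 1
n=61: ⌈(62·232+339)/477⌉ − ⌈(61·232+339)/477⌉ = ⌈14723/477⌉ − ⌈14491/477⌉ = 31 − 31 = 0
n=62: ⌈(63·232+339)/477⌉ − ⌈(62·232+339)/477⌉ = ⌈14955/477⌉ − ⌈14723/477⌉ = 32 − 31 = 1
n=63: ⌈(64·232+339)/477⌉ − ⌈(63·232+339)/477⌉ = ⌈15187/477⌉ − ⌈14955/477⌉ = 32 − 32 = 0
n=64: ⌈(65·232+339)/477⌉ − ⌈(64·232+339)/477⌉ = ⌈15419/477⌉ − ⌈15187/477⌉ = 33 − 32 = 1
n=65: ⌈(66·232+339)/477⌉ − ⌈(65·232+339)/477⌉ = ⌈15651/477⌉ − ⌈15419/477⌉ = 33 − 33 = 0
n=66: ⌈(67·232+339)/477⌉ − ⌈(66·232+339)/477⌉ = ⌈15883/477⌉ − ⌈15651/477⌉ = 34 − 33 = 1
n=67: ⌈(68·232+339)/477⌉ − ⌈(67·232+339)/477⌉ = ⌈16115/477⌉ − ⌈15883/477⌉ = 34 − 34 = 0
n=68: ⌈(69·232+339)/477⌉ − ⌈(68·232+339)/477⌉ = ⌈16347/477⌉ − ⌈16115/477⌉ = 35 − 34 = 1
n=69: ⌈(70·232+339)/477⌉ − ⌈(69·232+339)/477⌉ = ⌈16579/477⌉ − ⌈16347/477⌉ = 35 − 35 = 0

1010101010101010010101010101010101010101010101010101001010101010101010


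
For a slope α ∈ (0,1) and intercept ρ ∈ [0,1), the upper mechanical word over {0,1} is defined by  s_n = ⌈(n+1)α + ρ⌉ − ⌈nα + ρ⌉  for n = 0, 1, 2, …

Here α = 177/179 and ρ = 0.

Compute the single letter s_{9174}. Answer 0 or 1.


(n+1)α + ρ = (9175·177) / 179 = 1623975/179
nα + ρ     = (9174·177) / 179 = 1623798/179
⌈1623975/179⌉ = 9073,  ⌈1623798/179⌉ = 9072
s_{9174} = 9073 − 9072 = 1

1


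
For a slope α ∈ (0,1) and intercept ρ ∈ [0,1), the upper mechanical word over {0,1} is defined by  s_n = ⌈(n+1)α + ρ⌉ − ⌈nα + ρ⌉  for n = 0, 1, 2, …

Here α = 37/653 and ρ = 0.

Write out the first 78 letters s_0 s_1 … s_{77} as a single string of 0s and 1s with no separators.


100000000000000001000000000000000001000000000000000010000000000000000010000000

n=0: ⌈(1·37)/653⌉ − ⌈(0·37)/653⌉ = ⌈37/653⌉ − ⌈0/653⌉ = 1 − 0 = 1
n=1: ⌈(2·37)/653⌉ − ⌈(1·37)/653⌉ = ⌈74/653⌉ − ⌈37/653⌉ = 1 − 1 = 0
n=2: ⌈(3·37)/653⌉ − ⌈(2·37)/653⌉ = ⌈111/653⌉ − ⌈74/653⌉ = 1 − 1 = 0
n=3: ⌈(4·37)/653⌉ − ⌈(3·37)/653⌉ = ⌈148/653⌉ − ⌈111/653⌉ = 1 − 1 = 0
n=4: ⌈(5·37)/653⌉ − ⌈(4·37)/653⌉ = ⌈185/653⌉ − ⌈148/653⌉ = 1 − 1 = 0
n=5: ⌈(6·37)/653⌉ − ⌈(5·37)/653⌉ = ⌈222/653⌉ − ⌈185/653⌉ = 1 − 1 = 0
n=6: ⌈(7·37)/653⌉ − ⌈(6·37)/653⌉ = ⌈259/653⌉ − ⌈222/653⌉ = 1 − 1 = 0
n=7: ⌈(8·37)/653⌉ − ⌈(7·37)/653⌉ = ⌈296/653⌉ − ⌈259/653⌉ = 1 − 1 = 0
n=8: ⌈(9·37)/653⌉ − ⌈(8·37)/653⌉ = ⌈333/653⌉ − ⌈296/653⌉ = 1 − 1 = 0
n=9: ⌈(10·37)/653⌉ − ⌈(9·37)/653⌉ = ⌈370/653⌉ − ⌈333/653⌉ = 1 − 1 = 0
n=10: ⌈(11·37)/653⌉ − ⌈(10·37)/653⌉ = ⌈407/653⌉ − ⌈370/653⌉ = 1 − 1 = 0
n=11: ⌈(12·37)/653⌉ − ⌈(11·37)/653⌉ = ⌈444/653⌉ − ⌈407/653⌉ = 1 − 1 = 0
n=12: ⌈(13·37)/653⌉ − ⌈(12·37)/653⌉ = ⌈481/653⌉ − ⌈444/653⌉ = 1 − 1 = 0
n=13: ⌈(14·37)/653⌉ − ⌈(13·37)/653⌉ = ⌈518/653⌉ − ⌈481/653⌉ = 1 − 1 = 0
n=14: ⌈(15·37)/653⌉ − ⌈(14·37)/653⌉ = ⌈555/653⌉ − ⌈518/653⌉ = 1 − 1 = 0
n=15: ⌈(16·37)/653⌉ − ⌈(15·37)/653⌉ = ⌈592/653⌉ − ⌈555/653⌉ = 1 − 1 = 0
n=16: ⌈(17·37)/653⌉ − ⌈(16·37)/653⌉ = ⌈629/653⌉ − ⌈592/653⌉ = 1 − 1 = 0
n=17: ⌈(18·37)/653⌉ − ⌈(17·37)/653⌉ = ⌈666/653⌉ − ⌈629/653⌉ = 2 − 1 = 1
n=18: ⌈(19·37)/653⌉ − ⌈(18·37)/653⌉ = ⌈703/653⌉ − ⌈666/653⌉ = 2 − 2 = 0
n=19: ⌈(20·37)/653⌉ − ⌈(19·37)/653⌉ = ⌈740/653⌉ − ⌈703/653⌉ = 2 − 2 = 0
n=20: ⌈(21·37)/653⌉ − ⌈(20·37)/653⌉ = ⌈777/653⌉ − ⌈740/653⌉ = 2 − 2 = 0
n=21: ⌈(22·37)/653⌉ − ⌈(21·37)/653⌉ = ⌈814/653⌉ − ⌈777/653⌉ = 2 − 2 = 0
n=22: ⌈(23·37)/653⌉ − ⌈(22·37)/653⌉ = ⌈851/653⌉ − ⌈814/653⌉ = 2 − 2 = 0
n=23: ⌈(24·37)/653⌉ − ⌈(23·37)/653⌉ = ⌈888/653⌉ − ⌈851/653⌉ = 2 − 2 = 0
n=24: ⌈(25·37)/653⌉ − ⌈(24·37)/653⌉ = ⌈925/653⌉ − ⌈888/653⌉ = 2 − 2 = 0
n=25: ⌈(26·37)/653⌉ − ⌈(25·37)/653⌉ = ⌈962/653⌉ − ⌈925/653⌉ = 2 − 2 = 0
n=26: ⌈(27·37)/653⌉ − ⌈(26·37)/653⌉ = ⌈999/653⌉ − ⌈962/653⌉ = 2 − 2 = 0
n=27: ⌈(28·37)/653⌉ − ⌈(27·37)/653⌉ = ⌈1036/653⌉ − ⌈999/653⌉ = 2 − 2 = 0
n=28: ⌈(29·37)/653⌉ − ⌈(28·37)/653⌉ = ⌈1073/653⌉ − ⌈1036/653⌉ = 2 − 2 = 0
n=29: ⌈(30·37)/653⌉ − ⌈(29·37)/653⌉ = ⌈1110/653⌉ − ⌈1073/653⌉ = 2 − 2 = 0
n=30: ⌈(31·37)/653⌉ − ⌈(30·37)/653⌉ = ⌈1147/653⌉ − ⌈1110/653⌉ = 2 − 2 = 0
n=31: ⌈(32·37)/653⌉ − ⌈(31·37)/653⌉ = ⌈1184/653⌉ − ⌈1147/653⌉ = 2 − 2 = 0
n=32: ⌈(33·37)/653⌉ − ⌈(32·37)/653⌉ = ⌈1221/653⌉ − ⌈1184/653⌉ = 2 − 2 = 0
n=33: ⌈(34·37)/653⌉ − ⌈(33·37)/653⌉ = ⌈1258/653⌉ − ⌈1221/653⌉ = 2 − 2 = 0
n=34: ⌈(35·37)/653⌉ − ⌈(34·37)/653⌉ = ⌈1295/653⌉ − ⌈1258/653⌉ = 2 − 2 = 0
n=35: ⌈(36·37)/653⌉ − ⌈(35·37)/653⌉ = ⌈1332/653⌉ − ⌈1295/653⌉ = 3 − 2 = 1
n=36: ⌈(37·37)/653⌉ − ⌈(36·37)/653⌉ = ⌈1369/653⌉ − ⌈1332/653⌉ = 3 − 3 = 0
n=37: ⌈(38·37)/653⌉ − ⌈(37·37)/653⌉ = ⌈1406/653⌉ − ⌈1369/653⌉ = 3 − 3 = 0
n=38: ⌈(39·37)/653⌉ − ⌈(38·37)/653⌉ = ⌈1443/653⌉ − ⌈1406/653⌉ = 3 − 3 = 0
n=39: ⌈(40·37)/653⌉ − ⌈(39·37)/653⌉ = ⌈1480/653⌉ − ⌈1443/653⌉ = 3 − 3 = 0
n=40: ⌈(41·37)/653⌉ − ⌈(40·37)/653⌉ = ⌈1517/653⌉ − ⌈1480/653⌉ = 3 − 3 = 0
n=41: ⌈(42·37)/653⌉ − ⌈(41·37)/653⌉ = ⌈1554/653⌉ − ⌈1517/653⌉ = 3 − 3 = 0
n=42: ⌈(43·37)/653⌉ − ⌈(42·37)/653⌉ = ⌈1591/653⌉ − ⌈1554/653⌉ = 3 − 3 = 0
n=43: ⌈(44·37)/653⌉ − ⌈(43·37)/653⌉ = ⌈1628/653⌉ − ⌈1591/653⌉ = 3 − 3 = 0
n=44: ⌈(45·37)/653⌉ − ⌈(44·37)/653⌉ = ⌈1665/653⌉ − ⌈1628/653⌉ = 3 − 3 = 0
n=45: ⌈(46·37)/653⌉ − ⌈(45·37)/653⌉ = ⌈1702/653⌉ − ⌈1665/653⌉ = 3 − 3 = 0
n=46: ⌈(47·37)/653⌉ − ⌈(46·37)/653⌉ = ⌈1739/653⌉ − ⌈1702/653⌉ = 3 − 3 = 0
n=47: ⌈(48·37)/653⌉ − ⌈(47·37)/653⌉ = ⌈1776/653⌉ − ⌈1739/653⌉ = 3 − 3 = 0
n=48: ⌈(49·37)/653⌉ − ⌈(48·37)/653⌉ = ⌈1813/653⌉ − ⌈1776/653⌉ = 3 − 3 = 0
n=49: ⌈(50·37)/653⌉ − ⌈(49·37)/653⌉ = ⌈1850/653⌉ − ⌈1813/653⌉ = 3 − 3 = 0
n=50: ⌈(51·37)/653⌉ − ⌈(50·37)/653⌉ = ⌈1887/653⌉ − ⌈1850/653⌉ = 3 − 3 = 0
n=51: ⌈(52·37)/653⌉ − ⌈(51·37)/653⌉ = ⌈1924/653⌉ − ⌈1887/653⌉ = 3 − 3 = 0
n=52: ⌈(53·37)/653⌉ − ⌈(52·37)/653⌉ = ⌈1961/653⌉ − ⌈1924/653⌉ = 4 − 3 = 1
n=53: ⌈(54·37)/653⌉ − ⌈(53·37)/653⌉ = ⌈1998/653⌉ − ⌈1961/653⌉ = 4 − 4 = 0
n=54: ⌈(55·37)/653⌉ − ⌈(54·37)/653⌉ = ⌈2035/653⌉ − ⌈1998/653⌉ = 4 − 4 = 0
n=55: ⌈(56·37)/653⌉ − ⌈(55·37)/653⌉ = ⌈2072/653⌉ − ⌈2035/653⌉ = 4 − 4 = 0
n=56: ⌈(57·37)/653⌉ − ⌈(56·37)/653⌉ = ⌈2109/653⌉ − ⌈2072/653⌉ = 4 − 4 = 0
n=57: ⌈(58·37)/653⌉ − ⌈(57·37)/653⌉ = ⌈2146/653⌉ − ⌈2109/653⌉ = 4 − 4 = 0
n=58: ⌈(59·37)/653⌉ − ⌈(58·37)/653⌉ = ⌈2183/653⌉ − ⌈2146/653⌉ = 4 − 4 = 0
n=59: ⌈(60·37)/653⌉ − ⌈(59·37)/653⌉ = ⌈2220/653⌉ − ⌈2183/653⌉ = 4 − 4 = 0
n=60: ⌈(61·37)/653⌉ − ⌈(60·37)/653⌉ = ⌈2257/653⌉ − ⌈2220/653⌉ = 4 − 4 = 0
n=61: ⌈(62·37)/653⌉ − ⌈(61·37)/653⌉ = ⌈2294/653⌉ − ⌈2257/653⌉ = 4 − 4 = 0
n=62: ⌈(63·37)/653⌉ − ⌈(62·37)/653⌉ = ⌈2331/653⌉ − ⌈2294/653⌉ = 4 − 4 = 0
n=63: ⌈(64·37)/653⌉ − ⌈(63·37)/653⌉ = ⌈2368/653⌉ − ⌈2331/653⌉ = 4 − 4 = 0
n=64: ⌈(65·37)/653⌉ − ⌈(64·37)/653⌉ = ⌈2405/653⌉ − ⌈2368/653⌉ = 4 − 4 = 0
n=65: ⌈(66·37)/653⌉ − ⌈(65·37)/653⌉ = ⌈2442/653⌉ − ⌈2405/653⌉ = 4 − 4 = 0
n=66: ⌈(67·37)/653⌉ − ⌈(66·37)/653⌉ = ⌈2479/653⌉ − ⌈2442/653⌉ = 4 − 4 = 0
n=67: ⌈(68·37)/653⌉ − ⌈(67·37)/653⌉ = ⌈2516/653⌉ − ⌈2479/653⌉ = 4 − 4 = 0
n=68: ⌈(69·37)/653⌉ − ⌈(68·37)/653⌉ = ⌈2553/653⌉ − ⌈2516/653⌉ = 4 − 4 = 0
n=69: ⌈(70·37)/653⌉ − ⌈(69·37)/653⌉ = ⌈2590/653⌉ − ⌈2553/653⌉ = 4 − 4 = 0
n=70: ⌈(71·37)/653⌉ − ⌈(70·37)/653⌉ = ⌈2627/653⌉ − ⌈2590/653⌉ = 5 − 4 = 1
n=71: ⌈(72·37)/653⌉ − ⌈(71·37)/653⌉ = ⌈2664/653⌉ − ⌈2627/653⌉ = 5 − 5 = 0
n=72: ⌈(73·37)/653⌉ − ⌈(72·37)/653⌉ = ⌈2701/653⌉ − ⌈2664/653⌉ = 5 − 5 = 0
n=73: ⌈(74·37)/653⌉ − ⌈(73·37)/653⌉ = ⌈2738/653⌉ − ⌈2701/653⌉ = 5 − 5 = 0
n=74: ⌈(75·37)/653⌉ − ⌈(74·37)/653⌉ = ⌈2775/653⌉ − ⌈2738/653⌉ = 5 − 5 = 0
n=75: ⌈(76·37)/653⌉ − ⌈(75·37)/653⌉ = ⌈2812/653⌉ − ⌈2775/653⌉ = 5 − 5 = 0
n=76: ⌈(77·37)/653⌉ − ⌈(76·37)/653⌉ = ⌈2849/653⌉ − ⌈2812/653⌉ = 5 − 5 = 0
n=77: ⌈(78·37)/653⌉ − ⌈(77·37)/653⌉ = ⌈2886/653⌉ − ⌈2849/653⌉ = 5 − 5 = 0


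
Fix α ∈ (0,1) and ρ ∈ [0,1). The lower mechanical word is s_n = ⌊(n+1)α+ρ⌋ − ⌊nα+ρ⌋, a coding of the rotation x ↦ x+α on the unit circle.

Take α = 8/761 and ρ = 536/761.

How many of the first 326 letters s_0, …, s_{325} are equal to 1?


4

#1s = Σ_{n=0}^{325} s_n = Σ_{n=0}^{325} (⌊(n+1)α+ρ⌋ − ⌊nα+ρ⌋)
the sum telescopes: every ⌊nα+ρ⌋ with 0 < n < 326 appears once with + and once with −, leaving ⌊326α+ρ⌋ − ⌊0·α+ρ⌋
326α + ρ = (326·8 + 536) / 761 = 3144/761
ρ = 536/761
⌊3144/761⌋ = 4,  ⌊536/761⌋ = 0
#1s = 4 − 0 = 4


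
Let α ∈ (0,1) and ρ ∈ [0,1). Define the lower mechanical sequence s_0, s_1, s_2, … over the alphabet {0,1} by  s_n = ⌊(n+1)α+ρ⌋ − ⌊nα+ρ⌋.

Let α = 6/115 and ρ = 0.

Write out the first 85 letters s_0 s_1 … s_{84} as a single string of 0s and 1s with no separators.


n=0: ⌊(1·6)/115⌋ − ⌊(0·6)/115⌋ = ⌊6/115⌋ − ⌊0/115⌋ = 0 − 0 = 0
n=1: ⌊(2·6)/115⌋ − ⌊(1·6)/115⌋ = ⌊12/115⌋ − ⌊6/115⌋ = 0 − 0 = 0
n=2: ⌊(3·6)/115⌋ − ⌊(2·6)/115⌋ = ⌊18/115⌋ − ⌊12/115⌋ = 0 − 0 = 0
n=3: ⌊(4·6)/115⌋ − ⌊(3·6)/115⌋ = ⌊24/115⌋ − ⌊18/115⌋ = 0 − 0 = 0
n=4: ⌊(5·6)/115⌋ − ⌊(4·6)/115⌋ = ⌊30/115⌋ − ⌊24/115⌋ = 0 − 0 = 0
n=5: ⌊(6·6)/115⌋ − ⌊(5·6)/115⌋ = ⌊36/115⌋ − ⌊30/115⌋ = 0 − 0 = 0
n=6: ⌊(7·6)/115⌋ − ⌊(6·6)/115⌋ = ⌊42/115⌋ − ⌊36/115⌋ = 0 − 0 = 0
n=7: ⌊(8·6)/115⌋ − ⌊(7·6)/115⌋ = ⌊48/115⌋ − ⌊42/115⌋ = 0 − 0 = 0
n=8: ⌊(9·6)/115⌋ − ⌊(8·6)/115⌋ = ⌊54/115⌋ − ⌊48/115⌋ = 0 − 0 = 0
n=9: ⌊(10·6)/115⌋ − ⌊(9·6)/115⌋ = ⌊60/115⌋ − ⌊54/115⌋ = 0 − 0 = 0
n=10: ⌊(11·6)/115⌋ − ⌊(10·6)/115⌋ = ⌊66/115⌋ − ⌊60/115⌋ = 0 − 0 = 0
n=11: ⌊(12·6)/115⌋ − ⌊(11·6)/115⌋ = ⌊72/115⌋ − ⌊66/115⌋ = 0 − 0 = 0
n=12: ⌊(13·6)/115⌋ − ⌊(12·6)/115⌋ = ⌊78/115⌋ − ⌊72/115⌋ = 0 − 0 = 0
n=13: ⌊(14·6)/115⌋ − ⌊(13·6)/115⌋ = ⌊84/115⌋ − ⌊78/115⌋ = 0 − 0 = 0
n=14: ⌊(15·6)/115⌋ − ⌊(14·6)/115⌋ = ⌊90/115⌋ − ⌊84/115⌋ = 0 − 0 = 0
n=15: ⌊(16·6)/115⌋ − ⌊(15·6)/115⌋ = ⌊96/115⌋ − ⌊90/115⌋ = 0 − 0 = 0
n=16: ⌊(17·6)/115⌋ − ⌊(16·6)/115⌋ = ⌊102/115⌋ − ⌊96/115⌋ = 0 − 0 = 0
n=17: ⌊(18·6)/115⌋ − ⌊(17·6)/115⌋ = ⌊108/115⌋ − ⌊102/115⌋ = 0 − 0 = 0
n=18: ⌊(19·6)/115⌋ − ⌊(18·6)/115⌋ = ⌊114/115⌋ − ⌊108/115⌋ = 0 − 0 = 0
n=19: ⌊(20·6)/115⌋ − ⌊(19·6)/115⌋ = ⌊120/115⌋ − ⌊114/115⌋ = 1 − 0 = 1
n=20: ⌊(21·6)/115⌋ − ⌊(20·6)/115⌋ = ⌊126/115⌋ − ⌊120/115⌋ = 1 − 1 = 0
n=21: ⌊(22·6)/115⌋ − ⌊(21·6)/115⌋ = ⌊132/115⌋ − ⌊126/115⌋ = 1 − 1 = 0
n=22: ⌊(23·6)/115⌋ − ⌊(22·6)/115⌋ = ⌊138/115⌋ − ⌊132/115⌋ = 1 − 1 = 0
n=23: ⌊(24·6)/115⌋ − ⌊(23·6)/115⌋ = ⌊144/115⌋ − ⌊138/115⌋ = 1 − 1 = 0
n=24: ⌊(25·6)/115⌋ − ⌊(24·6)/115⌋ = ⌊150/115⌋ − ⌊144/115⌋ = 1 − 1 = 0
n=25: ⌊(26·6)/115⌋ − ⌊(25·6)/115⌋ = ⌊156/115⌋ − ⌊150/115⌋ = 1 − 1 = 0
n=26: ⌊(27·6)/115⌋ − ⌊(26·6)/115⌋ = ⌊162/115⌋ − ⌊156/115⌋ = 1 − 1 = 0
n=27: ⌊(28·6)/115⌋ − ⌊(27·6)/115⌋ = ⌊168/115⌋ − ⌊162/115⌋ = 1 − 1 = 0
n=28: ⌊(29·6)/115⌋ − ⌊(28·6)/115⌋ = ⌊174/115⌋ − ⌊168/115⌋ = 1 − 1 = 0
n=29: ⌊(30·6)/115⌋ − ⌊(29·6)/115⌋ = ⌊180/115⌋ − ⌊174/115⌋ = 1 − 1 = 0
n=30: ⌊(31·6)/115⌋ − ⌊(30·6)/115⌋ = ⌊186/115⌋ − ⌊180/115⌋ = 1 − 1 = 0
n=31: ⌊(32·6)/115⌋ − ⌊(31·6)/115⌋ = ⌊192/115⌋ − ⌊186/115⌋ = 1 − 1 = 0
n=32: ⌊(33·6)/115⌋ − ⌊(32·6)/115⌋ = ⌊198/115⌋ − ⌊192/115⌋ = 1 − 1 = 0
n=33: ⌊(34·6)/115⌋ − ⌊(33·6)/115⌋ = ⌊204/115⌋ − ⌊198/115⌋ = 1 − 1 = 0
n=34: ⌊(35·6)/115⌋ − ⌊(34·6)/115⌋ = ⌊210/115⌋ − ⌊204/115⌋ = 1 − 1 = 0
n=35: ⌊(36·6)/115⌋ − ⌊(35·6)/115⌋ = ⌊216/115⌋ − ⌊210/115⌋ = 1 − 1 = 0
n=36: ⌊(37·6)/115⌋ − ⌊(36·6)/115⌋ = ⌊222/115⌋ − ⌊216/115⌋ = 1 − 1 = 0
n=37: ⌊(38·6)/115⌋ − ⌊(37·6)/115⌋ = ⌊228/115⌋ − ⌊222/115⌋ = 1 − 1 = 0
n=38: ⌊(39·6)/115⌋ − ⌊(38·6)/115⌋ = ⌊234/115⌋ − ⌊228/115⌋ = 2 − 1 = 1
n=39: ⌊(40·6)/115⌋ − ⌊(39·6)/115⌋ = ⌊240/115⌋ − ⌊234/115⌋ = 2 − 2 = 0
n=40: ⌊(41·6)/115⌋ − ⌊(40·6)/115⌋ = ⌊246/115⌋ − ⌊240/115⌋ = 2 − 2 = 0
n=41: ⌊(42·6)/115⌋ − ⌊(41·6)/115⌋ = ⌊252/115⌋ − ⌊246/115⌋ = 2 − 2 = 0
n=42: ⌊(43·6)/115⌋ − ⌊(42·6)/115⌋ = ⌊258/115⌋ − ⌊252/115⌋ = 2 − 2 = 0
n=43: ⌊(44·6)/115⌋ − ⌊(43·6)/115⌋ = ⌊264/115⌋ − ⌊258/115⌋ = 2 − 2 = 0
n=44: ⌊(45·6)/115⌋ − ⌊(44·6)/115⌋ = ⌊270/115⌋ − ⌊264/115⌋ = 2 − 2 = 0
n=45: ⌊(46·6)/115⌋ − ⌊(45·6)/115⌋ = ⌊276/115⌋ − ⌊270/115⌋ = 2 − 2 = 0
n=46: ⌊(47·6)/115⌋ − ⌊(46·6)/115⌋ = ⌊282/115⌋ − ⌊276/115⌋ = 2 − 2 = 0
n=47: ⌊(48·6)/115⌋ − ⌊(47·6)/115⌋ = ⌊288/115⌋ − ⌊282/115⌋ = 2 − 2 = 0
n=48: ⌊(49·6)/115⌋ − ⌊(48·6)/115⌋ = ⌊294/115⌋ − ⌊288/115⌋ = 2 − 2 = 0
n=49: ⌊(50·6)/115⌋ − ⌊(49·6)/115⌋ = ⌊300/115⌋ − ⌊294/115⌋ = 2 − 2 = 0
n=50: ⌊(51·6)/115⌋ − ⌊(50·6)/115⌋ = ⌊306/115⌋ − ⌊300/115⌋ = 2 − 2 = 0
n=51: ⌊(52·6)/115⌋ − ⌊(51·6)/115⌋ = ⌊312/115⌋ − ⌊306/115⌋ = 2 − 2 = 0
n=52: ⌊(53·6)/115⌋ − ⌊(52·6)/115⌋ = ⌊318/115⌋ − ⌊312/115⌋ = 2 − 2 = 0
n=53: ⌊(54·6)/115⌋ − ⌊(53·6)/115⌋ = ⌊324/115⌋ − ⌊318/115⌋ = 2 − 2 = 0
n=54: ⌊(55·6)/115⌋ − ⌊(54·6)/115⌋ = ⌊330/115⌋ − ⌊324/115⌋ = 2 − 2 = 0
n=55: ⌊(56·6)/115⌋ − ⌊(55·6)/115⌋ = ⌊336/115⌋ − ⌊330/115⌋ = 2 − 2 = 0
n=56: ⌊(57·6)/115⌋ − ⌊(56·6)/115⌋ = ⌊342/115⌋ − ⌊336/115⌋ = 2 − 2 = 0
n=57: ⌊(58·6)/115⌋ − ⌊(57·6)/115⌋ = ⌊348/115⌋ − ⌊342/115⌋ = 3 − 2 = 1
n=58: ⌊(59·6)/115⌋ − ⌊(58·6)/115⌋ = ⌊354/115⌋ − ⌊348/115⌋ = 3 − 3 = 0
n=59: ⌊(60·6)/115⌋ − ⌊(59·6)/115⌋ = ⌊360/115⌋ − ⌊354/115⌋ = 3 − 3 = 0
n=60: ⌊(61·6)/115⌋ − ⌊(60·6)/115⌋ = ⌊366/115⌋ − ⌊360/115⌋ = 3 − 3 = 0
n=61: ⌊(62·6)/115⌋ − ⌊(61·6)/115⌋ = ⌊372/115⌋ − ⌊366/115⌋ = 3 − 3 = 0
n=62: ⌊(63·6)/115⌋ − ⌊(62·6)/115⌋ = ⌊378/115⌋ − ⌊372/115⌋ = 3 − 3 = 0
n=63: ⌊(64·6)/115⌋ − ⌊(63·6)/115⌋ = ⌊384/115⌋ − ⌊378/115⌋ = 3 − 3 = 0
n=64: ⌊(65·6)/115⌋ − ⌊(64·6)/115⌋ = ⌊390/115⌋ − ⌊384/115⌋ = 3 − 3 = 0
n=65: ⌊(66·6)/115⌋ − ⌊(65·6)/115⌋ = ⌊396/115⌋ − ⌊390/115⌋ = 3 − 3 = 0
n=66: ⌊(67·6)/115⌋ − ⌊(66·6)/115⌋ = ⌊402/115⌋ − ⌊396/115⌋ = 3 − 3 = 0
n=67: ⌊(68·6)/115⌋ − ⌊(67·6)/115⌋ = ⌊408/115⌋ − ⌊402/115⌋ = 3 − 3 = 0
n=68: ⌊(69·6)/115⌋ − ⌊(68·6)/115⌋ = ⌊414/115⌋ − ⌊408/115⌋ = 3 − 3 = 0
n=69: ⌊(70·6)/115⌋ − ⌊(69·6)/115⌋ = ⌊420/115⌋ − ⌊414/115⌋ = 3 − 3 = 0
n=70: ⌊(71·6)/115⌋ − ⌊(70·6)/115⌋ = ⌊426/115⌋ − ⌊420/115⌋ = 3 − 3 = 0
n=71: ⌊(72·6)/115⌋ − ⌊(71·6)/115⌋ = ⌊432/115⌋ − ⌊426/115⌋ = 3 − 3 = 0
n=72: ⌊(73·6)/115⌋ − ⌊(72·6)/115⌋ = ⌊438/115⌋ − ⌊432/115⌋ = 3 − 3 = 0
n=73: ⌊(74·6)/115⌋ − ⌊(73·6)/115⌋ = ⌊444/115⌋ − ⌊438/115⌋ = 3 − 3 = 0
n=74: ⌊(75·6)/115⌋ − ⌊(74·6)/115⌋ = ⌊450/115⌋ − ⌊444/115⌋ = 3 − 3 = 0
n=75: ⌊(76·6)/115⌋ − ⌊(75·6)/115⌋ = ⌊456/115⌋ − ⌊450/115⌋ = 3 − 3 = 0
n=76: ⌊(77·6)/115⌋ − ⌊(76·6)/115⌋ = ⌊462/115⌋ − ⌊456/115⌋ = 4 − 3 = 1
n=77: ⌊(78·6)/115⌋ − ⌊(77·6)/115⌋ = ⌊468/115⌋ − ⌊462/115⌋ = 4 − 4 = 0
n=78: ⌊(79·6)/115⌋ − ⌊(78·6)/115⌋ = ⌊474/115⌋ − ⌊468/115⌋ = 4 − 4 = 0
n=79: ⌊(80·6)/115⌋ − ⌊(79·6)/115⌋ = ⌊480/115⌋ − ⌊474/115⌋ = 4 − 4 = 0
n=80: ⌊(81·6)/115⌋ − ⌊(80·6)/115⌋ = ⌊486/115⌋ − ⌊480/115⌋ = 4 − 4 = 0
n=81: ⌊(82·6)/115⌋ − ⌊(81·6)/115⌋ = ⌊492/115⌋ − ⌊486/115⌋ = 4 − 4 = 0
n=82: ⌊(83·6)/115⌋ − ⌊(82·6)/115⌋ = ⌊498/115⌋ − ⌊492/115⌋ = 4 − 4 = 0
n=83: ⌊(84·6)/115⌋ − ⌊(83·6)/115⌋ = ⌊504/115⌋ − ⌊498/115⌋ = 4 − 4 = 0
n=84: ⌊(85·6)/115⌋ − ⌊(84·6)/115⌋ = ⌊510/115⌋ − ⌊504/115⌋ = 4 − 4 = 0

0000000000000000000100000000000000000010000000000000000001000000000000000000100000000


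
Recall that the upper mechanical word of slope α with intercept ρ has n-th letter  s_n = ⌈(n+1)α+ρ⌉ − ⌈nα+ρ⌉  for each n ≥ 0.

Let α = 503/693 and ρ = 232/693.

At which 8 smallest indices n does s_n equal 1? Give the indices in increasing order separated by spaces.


n=0: ⌈735/693⌉−⌈232/693⌉ = 2−1 = 1  ← one
n=1: ⌈1238/693⌉−⌈735/693⌉ = 2−2 = 0
n=2: ⌈1741/693⌉−⌈1238/693⌉ = 3−2 = 1  ← one
n=3: ⌈2244/693⌉−⌈1741/693⌉ = 4−3 = 1  ← one
n=4: ⌈2747/693⌉−⌈2244/693⌉ = 4−4 = 0
n=5: ⌈3250/693⌉−⌈2747/693⌉ = 5−4 = 1  ← one
n=6: ⌈3753/693⌉−⌈3250/693⌉ = 6−5 = 1  ← one
n=7: ⌈4256/693⌉−⌈3753/693⌉ = 7−6 = 1  ← one
n=8: ⌈4759/693⌉−⌈4256/693⌉ = 7−7 = 0
n=9: ⌈5262/693⌉−⌈4759/693⌉ = 8−7 = 1  ← one
n=10: ⌈5765/693⌉−⌈5262/693⌉ = 9−8 = 1  ← one
positions of the first 8 ones: 0 2 3 5 6 7 9 10

0 2 3 5 6 7 9 10


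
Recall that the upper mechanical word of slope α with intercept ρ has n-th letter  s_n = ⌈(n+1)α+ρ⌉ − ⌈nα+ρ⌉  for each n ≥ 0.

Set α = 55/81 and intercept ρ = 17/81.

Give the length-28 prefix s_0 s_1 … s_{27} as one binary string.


n=0: ⌈(1·55+17)/81⌉ − ⌈(0·55+17)/81⌉ = ⌈72/81⌉ − ⌈17/81⌉ = 1 − 1 = 0
n=1: ⌈(2·55+17)/81⌉ − ⌈(1·55+17)/81⌉ = ⌈127/81⌉ − ⌈72/81⌉ = 2 − 1 = 1
n=2: ⌈(3·55+17)/81⌉ − ⌈(2·55+17)/81⌉ = ⌈182/81⌉ − ⌈127/81⌉ = 3 − 2 = 1
n=3: ⌈(4·55+17)/81⌉ − ⌈(3·55+17)/81⌉ = ⌈237/81⌉ − ⌈182/81⌉ = 3 − 3 = 0
n=4: ⌈(5·55+17)/81⌉ − ⌈(4·55+17)/81⌉ = ⌈292/81⌉ − ⌈237/81⌉ = 4 − 3 = 1
n=5: ⌈(6·55+17)/81⌉ − ⌈(5·55+17)/81⌉ = ⌈347/81⌉ − ⌈292/81⌉ = 5 − 4 = 1
n=6: ⌈(7·55+17)/81⌉ − ⌈(6·55+17)/81⌉ = ⌈402/81⌉ − ⌈347/81⌉ = 5 − 5 = 0
n=7: ⌈(8·55+17)/81⌉ − ⌈(7·55+17)/81⌉ = ⌈457/81⌉ − ⌈402/81⌉ = 6 − 5 = 1
n=8: ⌈(9·55+17)/81⌉ − ⌈(8·55+17)/81⌉ = ⌈512/81⌉ − ⌈457/81⌉ = 7 − 6 = 1
n=9: ⌈(10·55+17)/81⌉ − ⌈(9·55+17)/81⌉ = ⌈567/81⌉ − ⌈512/81⌉ = 7 − 7 = 0
n=10: ⌈(11·55+17)/81⌉ − ⌈(10·55+17)/81⌉ = ⌈622/81⌉ − ⌈567/81⌉ = 8 − 7 = 1
n=11: ⌈(12·55+17)/81⌉ − ⌈(11·55+17)/81⌉ = ⌈677/81⌉ − ⌈622/81⌉ = 9 − 8 = 1
n=12: ⌈(13·55+17)/81⌉ − ⌈(12·55+17)/81⌉ = ⌈732/81⌉ − ⌈677/81⌉ = 10 − 9 = 1
n=13: ⌈(14·55+17)/81⌉ − ⌈(13·55+17)/81⌉ = ⌈787/81⌉ − ⌈732/81⌉ = 10 − 10 = 0
n=14: ⌈(15·55+17)/81⌉ − ⌈(14·55+17)/81⌉ = ⌈842/81⌉ − ⌈787/81⌉ = 11 − 10 = 1
n=15: ⌈(16·55+17)/81⌉ − ⌈(15·55+17)/81⌉ = ⌈897/81⌉ − ⌈842/81⌉ = 12 − 11 = 1
n=16: ⌈(17·55+17)/81⌉ − ⌈(16·55+17)/81⌉ = ⌈952/81⌉ − ⌈897/81⌉ = 12 − 12 = 0
n=17: ⌈(18·55+17)/81⌉ − ⌈(17·55+17)/81⌉ = ⌈1007/81⌉ − ⌈952/81⌉ = 13 − 12 = 1
n=18: ⌈(19·55+17)/81⌉ − ⌈(18·55+17)/81⌉ = ⌈1062/81⌉ − ⌈1007/81⌉ = 14 − 13 = 1
n=19: ⌈(20·55+17)/81⌉ − ⌈(19·55+17)/81⌉ = ⌈1117/81⌉ − ⌈1062/81⌉ = 14 − 14 = 0
n=20: ⌈(21·55+17)/81⌉ − ⌈(20·55+17)/81⌉ = ⌈1172/81⌉ − ⌈1117/81⌉ = 15 − 14 = 1
n=21: ⌈(22·55+17)/81⌉ − ⌈(21·55+17)/81⌉ = ⌈1227/81⌉ − ⌈1172/81⌉ = 16 − 15 = 1
n=22: ⌈(23·55+17)/81⌉ − ⌈(22·55+17)/81⌉ = ⌈1282/81⌉ − ⌈1227/81⌉ = 16 − 16 = 0
n=23: ⌈(24·55+17)/81⌉ − ⌈(23·55+17)/81⌉ = ⌈1337/81⌉ − ⌈1282/81⌉ = 17 − 16 = 1
n=24: ⌈(25·55+17)/81⌉ − ⌈(24·55+17)/81⌉ = ⌈1392/81⌉ − ⌈1337/81⌉ = 18 − 17 = 1
n=25: ⌈(26·55+17)/81⌉ − ⌈(25·55+17)/81⌉ = ⌈1447/81⌉ − ⌈1392/81⌉ = 18 − 18 = 0
n=26: ⌈(27·55+17)/81⌉ − ⌈(26·55+17)/81⌉ = ⌈1502/81⌉ − ⌈1447/81⌉ = 19 − 18 = 1
n=27: ⌈(28·55+17)/81⌉ − ⌈(27·55+17)/81⌉ = ⌈1557/81⌉ − ⌈1502/81⌉ = 20 − 19 = 1

0110110110111011011011011011
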